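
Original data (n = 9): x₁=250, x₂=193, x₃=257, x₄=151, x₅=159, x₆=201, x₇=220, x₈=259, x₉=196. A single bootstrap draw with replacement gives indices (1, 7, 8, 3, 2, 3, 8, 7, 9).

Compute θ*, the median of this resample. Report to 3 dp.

θ* = 250.000

Resample values: 250, 220, 259, 257, 193, 257, 259, 220, 196.
Sorted: 193, 196, 220, 220, 250, 257, 257, 259, 259
Median = middle value = 250.000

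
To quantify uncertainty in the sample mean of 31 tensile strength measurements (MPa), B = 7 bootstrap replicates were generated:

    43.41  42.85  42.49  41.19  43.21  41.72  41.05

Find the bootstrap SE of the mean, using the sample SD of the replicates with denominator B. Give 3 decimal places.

SE* = 0.888

Bootstrap SE is the standard deviation of the 7 replicate means.
Mean of replicates: (43.41 + 42.85 + 42.49 + 41.19 + 43.21 + 41.72 + 41.05) / 7 = 295.9200 / 7 = 42.2743
Sum of squared deviations: (+1.1357)² + (+0.5757)² + (+0.2157)² + (−1.0843)² + (+0.9357)² + (−0.5543)² + (−1.2243)² = 5.5252
Variance = 5.5252 / 7 = 0.7893
SE* = √0.7893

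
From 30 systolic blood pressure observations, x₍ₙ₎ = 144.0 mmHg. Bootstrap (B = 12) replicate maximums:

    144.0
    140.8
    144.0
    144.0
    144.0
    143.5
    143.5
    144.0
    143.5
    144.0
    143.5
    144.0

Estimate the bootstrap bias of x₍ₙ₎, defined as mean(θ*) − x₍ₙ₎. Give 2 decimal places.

mean(θ*) = (144.0 + 140.8 + 144.0 + 144.0 + 144.0 + 143.5 + 143.5 + 144.0 + 143.5 + 144.0 + 143.5 + 144.0) / 12 = 143.567
bias = 143.567 − 144.0

bias = −0.43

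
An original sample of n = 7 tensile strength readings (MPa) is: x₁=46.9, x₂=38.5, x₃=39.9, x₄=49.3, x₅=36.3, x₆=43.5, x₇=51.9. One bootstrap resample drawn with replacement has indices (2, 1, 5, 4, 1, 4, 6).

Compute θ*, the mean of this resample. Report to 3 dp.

θ* = 44.386

Resample values: 38.5, 46.9, 36.3, 49.3, 46.9, 49.3, 43.5.
Mean = (38.5 + 46.9 + 36.3 + 49.3 + 46.9 + 49.3 + 43.5) / 7 = 310.70 / 7 = 44.386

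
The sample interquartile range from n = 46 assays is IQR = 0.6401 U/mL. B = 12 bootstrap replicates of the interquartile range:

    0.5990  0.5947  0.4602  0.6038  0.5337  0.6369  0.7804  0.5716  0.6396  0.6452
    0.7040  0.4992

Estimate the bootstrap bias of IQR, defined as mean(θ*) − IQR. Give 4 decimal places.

bias = −0.0344

mean(θ*) = (0.5990 + 0.5947 + 0.4602 + 0.6038 + 0.5337 + 0.6369 + 0.7804 + 0.5716 + 0.6396 + 0.6452 + 0.7040 + 0.4992) / 12 = 0.60569
bias = 0.60569 − 0.6401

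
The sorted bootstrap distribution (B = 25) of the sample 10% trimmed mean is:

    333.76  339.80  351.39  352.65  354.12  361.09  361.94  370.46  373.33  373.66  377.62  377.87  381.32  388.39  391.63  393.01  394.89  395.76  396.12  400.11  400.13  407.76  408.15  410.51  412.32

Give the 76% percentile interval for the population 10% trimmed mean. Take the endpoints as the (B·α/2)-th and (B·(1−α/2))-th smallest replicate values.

α = 0.24; lower rank = 25 × 0.120 = 3; upper rank = 25 × 0.880 = 22.
The 3rd smallest replicate is 351.39; the 22nd is 407.76.

(351.39, 407.76)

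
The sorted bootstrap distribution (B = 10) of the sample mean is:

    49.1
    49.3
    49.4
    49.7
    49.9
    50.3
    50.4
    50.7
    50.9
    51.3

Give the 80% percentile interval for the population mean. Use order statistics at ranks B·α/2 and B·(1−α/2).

(49.1, 50.9)

α = 0.20; lower rank = 10 × 0.100 = 1; upper rank = 10 × 0.900 = 9.
The 1st smallest replicate is 49.1; the 9th is 50.9.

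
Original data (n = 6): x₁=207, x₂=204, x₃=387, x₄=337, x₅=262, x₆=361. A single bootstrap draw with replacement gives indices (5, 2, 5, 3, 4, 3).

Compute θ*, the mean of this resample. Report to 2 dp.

Resample values: 262, 204, 262, 387, 337, 387.
Mean = (262 + 204 + 262 + 387 + 337 + 387) / 6 = 1839.0 / 6 = 306.50

θ* = 306.50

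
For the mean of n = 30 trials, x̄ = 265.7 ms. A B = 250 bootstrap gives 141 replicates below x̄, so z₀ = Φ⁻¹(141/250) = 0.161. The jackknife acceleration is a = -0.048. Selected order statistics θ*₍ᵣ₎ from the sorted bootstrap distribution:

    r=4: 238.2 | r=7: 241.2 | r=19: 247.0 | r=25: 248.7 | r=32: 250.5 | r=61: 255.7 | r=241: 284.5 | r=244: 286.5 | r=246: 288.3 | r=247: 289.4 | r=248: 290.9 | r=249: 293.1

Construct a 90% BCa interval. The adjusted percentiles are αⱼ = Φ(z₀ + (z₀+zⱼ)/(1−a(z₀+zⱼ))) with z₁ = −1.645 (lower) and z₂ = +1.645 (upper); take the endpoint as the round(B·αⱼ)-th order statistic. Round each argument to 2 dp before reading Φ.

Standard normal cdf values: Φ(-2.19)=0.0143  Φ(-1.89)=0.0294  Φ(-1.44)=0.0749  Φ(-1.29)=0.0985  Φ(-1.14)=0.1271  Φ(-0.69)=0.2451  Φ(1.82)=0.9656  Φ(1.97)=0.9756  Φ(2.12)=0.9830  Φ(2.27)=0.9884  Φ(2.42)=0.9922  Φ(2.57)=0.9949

(247.0, 284.5)

Lower: z₀ + z₁ = 0.161 + (-1.645) = -1.484; 1 − a(z₀+z₁) = 1 − (-0.048)(-1.484) = 0.9288; argument = 0.161 + (-1.484)/0.9288 = -1.4368 → -1.44.
α₁ = Φ(-1.44) = 0.0749; rank = round(250 × 0.0749) = 19; θ*₍19₎ = 247.0.
Upper: z₀ + z₂ = 1.806; 1 − a(z₀+z₂) = 1.0867; argument = 1.8229 → 1.82; α₂ = 0.9656; rank = 241; θ*₍241₎ = 284.5.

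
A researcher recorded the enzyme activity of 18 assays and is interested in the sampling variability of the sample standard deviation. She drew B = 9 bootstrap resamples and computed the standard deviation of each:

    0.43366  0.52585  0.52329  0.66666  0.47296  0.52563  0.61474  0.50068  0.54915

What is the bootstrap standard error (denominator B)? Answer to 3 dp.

SE* = 0.066

Bootstrap SE is the standard deviation of the 9 replicate standard deviations.
Mean of replicates: (0.43366 + 0.52585 + 0.52329 + 0.66666 + 0.47296 + 0.52563 + 0.61474 + 0.50068 + 0.54915) / 9 = 4.812620 / 9 = 0.534736
Sum of squared deviations: (−0.101076)² + (−0.008886)² + (−0.011446)² + (+0.131924)² + (−0.061776)² + (−0.009106)² + (+0.080004)² + (−0.034056)² + (+0.014414)² = 0.039498
Variance = 0.039498 / 9 = 0.004389
SE* = √0.004389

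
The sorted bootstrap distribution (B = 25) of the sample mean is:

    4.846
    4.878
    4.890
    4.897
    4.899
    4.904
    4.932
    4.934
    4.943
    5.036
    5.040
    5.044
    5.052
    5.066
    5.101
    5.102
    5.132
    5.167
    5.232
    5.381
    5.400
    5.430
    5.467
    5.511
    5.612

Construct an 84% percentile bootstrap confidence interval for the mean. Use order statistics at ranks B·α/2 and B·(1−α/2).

α = 0.16; lower rank = 25 × 0.080 = 2; upper rank = 25 × 0.920 = 23.
The 2nd smallest replicate is 4.878; the 23rd is 5.467.

(4.878, 5.467)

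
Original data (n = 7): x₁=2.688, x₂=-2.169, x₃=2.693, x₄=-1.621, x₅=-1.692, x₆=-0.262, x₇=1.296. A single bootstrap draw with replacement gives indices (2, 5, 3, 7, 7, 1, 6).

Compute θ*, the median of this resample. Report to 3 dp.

Resample values: -2.169, -1.692, 2.693, 1.296, 1.296, 2.688, -0.262.
Sorted: -2.169, -1.692, -0.262, 1.296, 1.296, 2.688, 2.693
Median = middle value = 1.296

θ* = 1.296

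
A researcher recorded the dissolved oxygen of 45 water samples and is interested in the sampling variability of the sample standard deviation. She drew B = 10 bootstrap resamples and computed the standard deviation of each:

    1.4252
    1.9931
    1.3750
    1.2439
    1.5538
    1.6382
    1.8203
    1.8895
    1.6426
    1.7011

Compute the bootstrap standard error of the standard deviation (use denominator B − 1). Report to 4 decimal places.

Bootstrap SE is the standard deviation of the 10 replicate standard deviations.
Mean of replicates: (1.4252 + 1.9931 + 1.3750 + 1.2439 + 1.5538 + 1.6382 + 1.8203 + 1.8895 + 1.6426 + 1.7011) / 10 = 16.28270 / 10 = 1.62827
Sum of squared deviations: (−0.20307)² + (+0.36483)² + (−0.25327)² + (−0.38437)² + (−0.07447)² + (+0.00993)² + (+0.19203)² + (+0.26123)² + (+0.01433)² + (+0.07283)² = 0.50249
Variance = 0.50249 / 9 = 0.05583
SE* = √0.05583

SE* = 0.2363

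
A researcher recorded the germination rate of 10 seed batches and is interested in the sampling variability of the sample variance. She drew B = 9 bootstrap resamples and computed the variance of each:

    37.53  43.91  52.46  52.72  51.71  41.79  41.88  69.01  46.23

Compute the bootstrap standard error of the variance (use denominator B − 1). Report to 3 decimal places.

Bootstrap SE is the standard deviation of the 9 replicate variances.
Mean of replicates: (37.53 + 43.91 + 52.46 + 52.72 + 51.71 + 41.79 + 41.88 + 69.01 + 46.23) / 9 = 437.2400 / 9 = 48.5822
Sum of squared deviations: (−11.0522)² + (−4.6722)² + (+3.8778)² + (+4.1378)² + (+3.1278)² + (−6.7922)² + (−6.7022)² + (+20.4278)² + (−2.3522)² = 699.8038
Variance = 699.8038 / 8 = 87.4755
SE* = √87.4755

SE* = 9.353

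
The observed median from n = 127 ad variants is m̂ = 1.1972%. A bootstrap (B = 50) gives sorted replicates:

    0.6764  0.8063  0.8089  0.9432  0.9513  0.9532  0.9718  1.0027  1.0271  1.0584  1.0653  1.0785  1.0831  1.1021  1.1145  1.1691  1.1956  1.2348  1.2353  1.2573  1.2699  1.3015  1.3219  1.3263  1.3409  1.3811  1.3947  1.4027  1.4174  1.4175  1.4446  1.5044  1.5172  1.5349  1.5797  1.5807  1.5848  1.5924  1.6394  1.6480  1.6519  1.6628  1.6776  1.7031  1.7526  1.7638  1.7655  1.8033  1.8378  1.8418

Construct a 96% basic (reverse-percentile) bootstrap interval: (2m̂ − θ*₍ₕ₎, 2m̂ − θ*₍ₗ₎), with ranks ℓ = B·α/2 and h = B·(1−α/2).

(0.5566, 1.7180)

Percentile endpoints at ranks 1 and 49: θ*₍1₎ = 0.6764, θ*₍49₎ = 1.8378.
Basic interval reflects these around m̂:
  lower = 2 × 1.1972 − 1.8378 = 0.5566
  upper = 2 × 1.1972 − 0.6764 = 1.7180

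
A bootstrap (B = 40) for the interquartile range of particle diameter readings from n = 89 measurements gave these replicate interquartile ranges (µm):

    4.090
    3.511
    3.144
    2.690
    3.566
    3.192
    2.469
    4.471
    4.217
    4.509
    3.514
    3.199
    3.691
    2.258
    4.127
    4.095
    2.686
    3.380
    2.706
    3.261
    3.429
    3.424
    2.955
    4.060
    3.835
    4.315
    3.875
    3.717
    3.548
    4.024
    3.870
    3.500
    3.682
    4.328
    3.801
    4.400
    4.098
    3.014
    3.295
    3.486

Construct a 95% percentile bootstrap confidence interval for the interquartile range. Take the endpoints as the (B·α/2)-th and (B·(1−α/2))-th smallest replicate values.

(2.258, 4.471)

Sorted replicates: 2.258, 2.469, 2.686, 2.690, 2.706, 2.955, 3.014, 3.144, 3.192, 3.199, 3.261, 3.295, 3.380, 3.424, 3.429, 3.486, 3.500, 3.511, 3.514, 3.548, 3.566, 3.682, 3.691, 3.717, 3.801, 3.835, 3.870, 3.875, 4.024, 4.060, 4.090, 4.095, 4.098, 4.127, 4.217, 4.315, 4.328, 4.400, 4.471, 4.509
α = 0.05; lower rank = 40 × 0.025 = 1; upper rank = 40 × 0.975 = 39.
The 1st smallest replicate is 2.258; the 39th is 4.471.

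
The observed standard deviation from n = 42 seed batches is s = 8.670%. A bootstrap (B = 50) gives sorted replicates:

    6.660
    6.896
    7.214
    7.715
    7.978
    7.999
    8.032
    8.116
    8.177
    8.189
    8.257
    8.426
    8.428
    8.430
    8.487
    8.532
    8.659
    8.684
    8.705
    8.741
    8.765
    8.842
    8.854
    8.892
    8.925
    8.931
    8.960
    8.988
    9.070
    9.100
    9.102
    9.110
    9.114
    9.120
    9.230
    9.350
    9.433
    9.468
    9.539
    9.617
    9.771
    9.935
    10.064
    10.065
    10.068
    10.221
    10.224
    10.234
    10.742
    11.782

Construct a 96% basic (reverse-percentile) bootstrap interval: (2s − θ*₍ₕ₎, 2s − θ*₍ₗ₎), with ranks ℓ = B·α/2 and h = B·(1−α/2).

Percentile endpoints at ranks 1 and 49: θ*₍1₎ = 6.660, θ*₍49₎ = 10.742.
Basic interval reflects these around s:
  lower = 2 × 8.670 − 10.742 = 6.598
  upper = 2 × 8.670 − 6.660 = 10.680

(6.598, 10.680)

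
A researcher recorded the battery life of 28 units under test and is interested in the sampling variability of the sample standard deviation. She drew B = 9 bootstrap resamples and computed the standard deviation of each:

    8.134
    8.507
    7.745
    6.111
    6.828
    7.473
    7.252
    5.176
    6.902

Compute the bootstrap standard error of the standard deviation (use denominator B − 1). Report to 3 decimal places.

SE* = 1.026

Bootstrap SE is the standard deviation of the 9 replicate standard deviations.
Mean of replicates: (8.134 + 8.507 + 7.745 + 6.111 + 6.828 + 7.473 + 7.252 + 5.176 + 6.902) / 9 = 64.1280 / 9 = 7.1253
Sum of squared deviations: (+1.0087)² + (+1.3817)² + (+0.6197)² + (−1.0143)² + (−0.2973)² + (+0.3477)² + (+0.1267)² + (−1.9493)² + (−0.2233)² = 8.4144
Variance = 8.4144 / 8 = 1.0518
SE* = √1.0518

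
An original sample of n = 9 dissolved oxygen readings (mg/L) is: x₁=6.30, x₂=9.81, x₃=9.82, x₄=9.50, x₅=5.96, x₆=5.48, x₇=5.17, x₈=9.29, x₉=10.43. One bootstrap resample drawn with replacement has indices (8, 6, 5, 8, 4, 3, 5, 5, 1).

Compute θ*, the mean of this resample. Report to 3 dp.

Resample values: 9.29, 5.48, 5.96, 9.29, 9.50, 9.82, 5.96, 5.96, 6.30.
Mean = (9.29 + 5.48 + 5.96 + 9.29 + 9.50 + 9.82 + 5.96 + 5.96 + 6.30) / 9 = 67.560 / 9 = 7.507

θ* = 7.507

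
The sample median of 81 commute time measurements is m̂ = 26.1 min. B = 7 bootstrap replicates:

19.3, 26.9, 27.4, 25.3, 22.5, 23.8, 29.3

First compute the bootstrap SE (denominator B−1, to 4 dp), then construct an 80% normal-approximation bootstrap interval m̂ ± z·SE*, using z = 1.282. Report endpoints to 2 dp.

(21.78, 30.42)

Mean of replicates = 24.9286; sum of squared deviations = 68.0943; SE* = √(68.0943/6) = 3.3688
Margin = 1.282 × 3.3688 = 4.319
Interval: 26.1 ± 4.319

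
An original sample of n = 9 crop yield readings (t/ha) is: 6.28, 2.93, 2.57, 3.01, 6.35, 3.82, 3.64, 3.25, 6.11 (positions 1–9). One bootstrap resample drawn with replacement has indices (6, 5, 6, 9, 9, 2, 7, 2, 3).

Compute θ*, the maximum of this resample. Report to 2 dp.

θ* = 6.35

Resample values: 3.82, 6.35, 3.82, 6.11, 6.11, 2.93, 3.64, 2.93, 2.57.
Maximum = 6.35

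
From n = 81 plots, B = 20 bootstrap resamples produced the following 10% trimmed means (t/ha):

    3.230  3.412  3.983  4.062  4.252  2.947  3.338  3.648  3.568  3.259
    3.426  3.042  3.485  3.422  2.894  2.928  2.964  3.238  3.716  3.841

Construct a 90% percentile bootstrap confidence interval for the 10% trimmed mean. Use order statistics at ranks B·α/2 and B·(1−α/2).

Sorted replicates: 2.894, 2.928, 2.947, 2.964, 3.042, 3.230, 3.238, 3.259, 3.338, 3.412, 3.422, 3.426, 3.485, 3.568, 3.648, 3.716, 3.841, 3.983, 4.062, 4.252
α = 0.10; lower rank = 20 × 0.050 = 1; upper rank = 20 × 0.950 = 19.
The 1st smallest replicate is 2.894; the 19th is 4.062.

(2.894, 4.062)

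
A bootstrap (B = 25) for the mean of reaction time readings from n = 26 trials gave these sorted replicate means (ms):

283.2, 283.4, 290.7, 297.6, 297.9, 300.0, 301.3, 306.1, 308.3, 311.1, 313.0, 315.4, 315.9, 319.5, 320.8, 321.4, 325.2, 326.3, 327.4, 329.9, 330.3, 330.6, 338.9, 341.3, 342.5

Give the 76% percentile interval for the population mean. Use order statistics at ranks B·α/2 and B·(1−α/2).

(290.7, 330.6)

α = 0.24; lower rank = 25 × 0.120 = 3; upper rank = 25 × 0.880 = 22.
The 3rd smallest replicate is 290.7; the 22nd is 330.6.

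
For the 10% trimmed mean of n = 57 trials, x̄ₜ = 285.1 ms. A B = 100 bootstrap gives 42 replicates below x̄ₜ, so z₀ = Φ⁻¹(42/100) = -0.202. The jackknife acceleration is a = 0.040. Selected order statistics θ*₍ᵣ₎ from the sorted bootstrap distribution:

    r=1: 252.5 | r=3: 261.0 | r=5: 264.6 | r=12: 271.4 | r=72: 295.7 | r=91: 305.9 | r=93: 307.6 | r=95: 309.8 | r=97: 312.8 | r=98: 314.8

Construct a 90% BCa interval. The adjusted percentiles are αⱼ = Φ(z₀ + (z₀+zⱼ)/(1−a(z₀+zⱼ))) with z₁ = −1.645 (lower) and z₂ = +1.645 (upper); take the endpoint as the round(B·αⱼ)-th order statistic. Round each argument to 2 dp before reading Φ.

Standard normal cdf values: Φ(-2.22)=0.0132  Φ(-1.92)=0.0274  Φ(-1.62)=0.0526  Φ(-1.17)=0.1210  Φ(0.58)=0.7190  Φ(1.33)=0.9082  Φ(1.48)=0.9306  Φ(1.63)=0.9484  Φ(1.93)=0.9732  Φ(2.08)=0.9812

(261.0, 305.9)

Lower: z₀ + z₁ = -0.202 + (-1.645) = -1.847; 1 − a(z₀+z₁) = 1 − (0.040)(-1.847) = 1.0739; argument = -0.202 + (-1.847)/1.0739 = -1.9219 → -1.92.
α₁ = Φ(-1.92) = 0.0274; rank = round(100 × 0.0274) = 3; θ*₍3₎ = 261.0.
Upper: z₀ + z₂ = 1.443; 1 − a(z₀+z₂) = 0.9423; argument = 1.3294 → 1.33; α₂ = 0.9082; rank = 91; θ*₍91₎ = 305.9.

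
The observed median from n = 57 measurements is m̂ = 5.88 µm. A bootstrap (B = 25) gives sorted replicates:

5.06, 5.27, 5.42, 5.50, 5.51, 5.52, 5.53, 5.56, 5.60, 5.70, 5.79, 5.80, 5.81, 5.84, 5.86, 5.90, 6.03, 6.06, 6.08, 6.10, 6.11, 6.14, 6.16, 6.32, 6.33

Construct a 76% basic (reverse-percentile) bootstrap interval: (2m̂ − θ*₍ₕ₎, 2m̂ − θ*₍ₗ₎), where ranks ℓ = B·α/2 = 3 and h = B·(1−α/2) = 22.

(5.62, 6.34)

Percentile endpoints at ranks 3 and 22: θ*₍3₎ = 5.42, θ*₍22₎ = 6.14.
Basic interval reflects these around m̂:
  lower = 2 × 5.88 − 6.14 = 5.62
  upper = 2 × 5.88 − 5.42 = 6.34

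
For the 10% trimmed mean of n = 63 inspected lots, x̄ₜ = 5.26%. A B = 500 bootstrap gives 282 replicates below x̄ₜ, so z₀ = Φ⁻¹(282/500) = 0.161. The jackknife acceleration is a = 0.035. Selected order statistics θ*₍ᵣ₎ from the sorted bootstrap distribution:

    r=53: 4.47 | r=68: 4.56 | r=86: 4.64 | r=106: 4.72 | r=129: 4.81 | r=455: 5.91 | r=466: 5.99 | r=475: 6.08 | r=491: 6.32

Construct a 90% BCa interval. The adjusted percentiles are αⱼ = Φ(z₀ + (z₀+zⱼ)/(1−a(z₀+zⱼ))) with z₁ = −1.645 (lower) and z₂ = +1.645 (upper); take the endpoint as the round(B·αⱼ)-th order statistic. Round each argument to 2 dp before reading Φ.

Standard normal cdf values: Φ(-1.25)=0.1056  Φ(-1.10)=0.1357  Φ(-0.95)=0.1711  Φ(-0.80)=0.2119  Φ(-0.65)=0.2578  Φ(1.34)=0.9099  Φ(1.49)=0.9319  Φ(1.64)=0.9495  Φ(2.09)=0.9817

Lower: z₀ + z₁ = 0.161 + (-1.645) = -1.484; 1 − a(z₀+z₁) = 1 − (0.035)(-1.484) = 1.0519; argument = 0.161 + (-1.484)/1.0519 = -1.2497 → -1.25.
α₁ = Φ(-1.25) = 0.1056; rank = round(500 × 0.1056) = 53; θ*₍53₎ = 4.47.
Upper: z₀ + z₂ = 1.806; 1 − a(z₀+z₂) = 0.9368; argument = 2.0889 → 2.09; α₂ = 0.9817; rank = 491; θ*₍491₎ = 6.32.

(4.47, 6.32)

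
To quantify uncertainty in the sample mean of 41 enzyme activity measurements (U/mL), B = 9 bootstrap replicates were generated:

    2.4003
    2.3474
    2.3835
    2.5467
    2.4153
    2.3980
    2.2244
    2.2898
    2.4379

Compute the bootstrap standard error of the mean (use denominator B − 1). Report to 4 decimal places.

SE* = 0.0912

Bootstrap SE is the standard deviation of the 9 replicate means.
Mean of replicates: (2.4003 + 2.3474 + 2.3835 + 2.5467 + 2.4153 + 2.3980 + 2.2244 + 2.2898 + 2.4379) / 9 = 21.44330 / 9 = 2.38259
Sum of squared deviations: (+0.01771)² + (−0.03519)² + (+0.00091)² + (+0.16411)² + (+0.03271)² + (+0.01541)² + (−0.15819)² + (−0.09279)² + (+0.05531)² = 0.06649
Variance = 0.06649 / 8 = 0.00831
SE* = √0.00831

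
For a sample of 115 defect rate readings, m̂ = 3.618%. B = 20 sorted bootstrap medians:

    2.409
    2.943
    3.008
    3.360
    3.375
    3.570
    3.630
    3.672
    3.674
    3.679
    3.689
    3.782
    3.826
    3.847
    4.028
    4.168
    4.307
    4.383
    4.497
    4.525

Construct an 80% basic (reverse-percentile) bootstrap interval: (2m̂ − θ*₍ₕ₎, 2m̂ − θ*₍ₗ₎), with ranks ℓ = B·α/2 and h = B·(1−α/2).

(2.853, 4.293)

Percentile endpoints at ranks 2 and 18: θ*₍2₎ = 2.943, θ*₍18₎ = 4.383.
Basic interval reflects these around m̂:
  lower = 2 × 3.618 − 4.383 = 2.853
  upper = 2 × 3.618 − 2.943 = 4.293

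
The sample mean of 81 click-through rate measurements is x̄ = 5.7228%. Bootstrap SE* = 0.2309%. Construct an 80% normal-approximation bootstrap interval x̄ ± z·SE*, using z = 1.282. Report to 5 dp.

(5.42679, 6.01881)

Margin = 1.282 × 0.2309 = 0.296014
Interval: 5.7228 ± 0.296014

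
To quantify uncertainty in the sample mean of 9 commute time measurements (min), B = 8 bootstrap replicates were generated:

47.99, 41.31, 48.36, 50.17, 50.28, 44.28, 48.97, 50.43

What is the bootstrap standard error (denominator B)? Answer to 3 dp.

Bootstrap SE is the standard deviation of the 8 replicate means.
Mean of replicates: (47.99 + 41.31 + 48.36 + 50.17 + 50.28 + 44.28 + 48.97 + 50.43) / 8 = 381.7900 / 8 = 47.7238
Sum of squared deviations: (+0.2662)² + (−6.4138)² + (+0.6362)² + (+2.4462)² + (+2.5562)² + (−3.4438)² + (+1.2462)² + (+2.7062)² = 74.8668
Variance = 74.8668 / 8 = 9.3583
SE* = √9.3583

SE* = 3.059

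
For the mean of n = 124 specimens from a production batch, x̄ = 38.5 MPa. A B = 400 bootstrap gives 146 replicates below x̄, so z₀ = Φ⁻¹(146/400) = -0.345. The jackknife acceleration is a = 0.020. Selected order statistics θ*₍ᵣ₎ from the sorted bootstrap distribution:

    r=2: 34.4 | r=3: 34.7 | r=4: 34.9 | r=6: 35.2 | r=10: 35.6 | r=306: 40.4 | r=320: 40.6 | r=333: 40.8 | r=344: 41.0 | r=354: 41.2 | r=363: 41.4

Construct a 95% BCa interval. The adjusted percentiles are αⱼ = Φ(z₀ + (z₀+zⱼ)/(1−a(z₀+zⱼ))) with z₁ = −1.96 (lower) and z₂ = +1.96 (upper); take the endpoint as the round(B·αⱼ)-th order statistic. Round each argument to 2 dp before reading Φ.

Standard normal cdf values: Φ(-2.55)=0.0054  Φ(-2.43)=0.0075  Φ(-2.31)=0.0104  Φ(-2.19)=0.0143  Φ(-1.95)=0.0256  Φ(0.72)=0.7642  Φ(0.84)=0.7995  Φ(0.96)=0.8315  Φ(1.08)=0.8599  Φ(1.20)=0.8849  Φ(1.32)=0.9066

Lower: z₀ + z₁ = -0.345 + (-1.960) = -2.305; 1 − a(z₀+z₁) = 1 − (0.020)(-2.305) = 1.0461; argument = -0.345 + (-2.305)/1.0461 = -2.5484 → -2.55.
α₁ = Φ(-2.55) = 0.0054; rank = round(400 × 0.0054) = 2; θ*₍2₎ = 34.4.
Upper: z₀ + z₂ = 1.615; 1 − a(z₀+z₂) = 0.9677; argument = 1.3239 → 1.32; α₂ = 0.9066; rank = 363; θ*₍363₎ = 41.4.

(34.4, 41.4)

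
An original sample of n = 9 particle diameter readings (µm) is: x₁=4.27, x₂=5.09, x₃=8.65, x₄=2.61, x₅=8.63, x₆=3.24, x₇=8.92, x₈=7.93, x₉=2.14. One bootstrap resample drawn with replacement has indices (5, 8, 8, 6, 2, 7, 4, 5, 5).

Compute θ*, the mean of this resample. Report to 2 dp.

θ* = 6.85

Resample values: 8.63, 7.93, 7.93, 3.24, 5.09, 8.92, 2.61, 8.63, 8.63.
Mean = (8.63 + 7.93 + 7.93 + 3.24 + 5.09 + 8.92 + 2.61 + 8.63 + 8.63) / 9 = 61.610 / 9 = 6.85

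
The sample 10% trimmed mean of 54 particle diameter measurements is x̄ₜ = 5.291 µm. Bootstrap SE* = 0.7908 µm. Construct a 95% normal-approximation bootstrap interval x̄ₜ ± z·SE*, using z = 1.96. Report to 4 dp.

Margin = 1.96 × 0.7908 = 1.54997
Interval: 5.291 ± 1.54997

(3.7410, 6.8410)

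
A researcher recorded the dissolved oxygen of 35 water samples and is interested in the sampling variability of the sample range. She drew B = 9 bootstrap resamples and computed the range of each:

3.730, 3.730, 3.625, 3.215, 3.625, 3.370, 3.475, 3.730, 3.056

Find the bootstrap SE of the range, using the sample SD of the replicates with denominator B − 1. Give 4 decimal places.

SE* = 0.2463

Bootstrap SE is the standard deviation of the 9 replicate ranges.
Mean of replicates: (3.730 + 3.730 + 3.625 + 3.215 + 3.625 + 3.370 + 3.475 + 3.730 + 3.056) / 9 = 31.556000 / 9 = 3.506222
Sum of squared deviations: (+0.223778)² + (+0.223778)² + (+0.118778)² + (−0.291222)² + (+0.118778)² + (−0.136222)² + (−0.031222)² + (+0.223778)² + (−0.450222)² = 0.485488
Variance = 0.485488 / 8 = 0.060686
SE* = √0.060686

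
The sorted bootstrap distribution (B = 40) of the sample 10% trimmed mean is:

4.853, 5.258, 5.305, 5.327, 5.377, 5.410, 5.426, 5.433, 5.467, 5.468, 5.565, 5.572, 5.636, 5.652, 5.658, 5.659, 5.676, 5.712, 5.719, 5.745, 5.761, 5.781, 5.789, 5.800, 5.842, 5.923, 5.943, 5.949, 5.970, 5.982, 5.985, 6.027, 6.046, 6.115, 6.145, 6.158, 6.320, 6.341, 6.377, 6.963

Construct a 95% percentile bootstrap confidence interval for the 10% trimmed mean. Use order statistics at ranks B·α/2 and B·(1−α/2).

(4.853, 6.377)

α = 0.05; lower rank = 40 × 0.025 = 1; upper rank = 40 × 0.975 = 39.
The 1st smallest replicate is 4.853; the 39th is 6.377.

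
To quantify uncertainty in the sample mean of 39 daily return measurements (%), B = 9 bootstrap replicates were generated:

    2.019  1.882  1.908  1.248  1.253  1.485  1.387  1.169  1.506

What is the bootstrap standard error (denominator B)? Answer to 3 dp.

SE* = 0.301

Bootstrap SE is the standard deviation of the 9 replicate means.
Mean of replicates: (2.019 + 1.882 + 1.908 + 1.248 + 1.253 + 1.485 + 1.387 + 1.169 + 1.506) / 9 = 13.8570 / 9 = 1.5397
Sum of squared deviations: (+0.4793)² + (+0.3423)² + (+0.3683)² + (−0.2917)² + (−0.2867)² + (−0.0547)² + (−0.1527)² + (−0.3707)² + (−0.0337)² = 0.8147
Variance = 0.8147 / 9 = 0.0905
SE* = √0.0905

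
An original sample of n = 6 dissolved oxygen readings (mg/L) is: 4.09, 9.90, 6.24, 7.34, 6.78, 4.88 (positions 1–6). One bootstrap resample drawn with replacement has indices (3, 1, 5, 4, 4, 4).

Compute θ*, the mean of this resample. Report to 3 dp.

θ* = 6.522

Resample values: 6.24, 4.09, 6.78, 7.34, 7.34, 7.34.
Mean = (6.24 + 4.09 + 6.78 + 7.34 + 7.34 + 7.34) / 6 = 39.130 / 6 = 6.522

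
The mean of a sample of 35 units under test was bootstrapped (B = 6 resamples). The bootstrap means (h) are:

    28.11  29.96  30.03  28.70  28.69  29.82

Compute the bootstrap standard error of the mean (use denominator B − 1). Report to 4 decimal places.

SE* = 0.8182

Bootstrap SE is the standard deviation of the 6 replicate means.
Mean of replicates: (28.11 + 29.96 + 30.03 + 28.70 + 28.69 + 29.82) / 6 = 175.31000 / 6 = 29.21833
Sum of squared deviations: (−1.10833)² + (+0.74167)² + (+0.81167)² + (−0.51833)² + (−0.52833)² + (+0.60167)² = 3.34708
Variance = 3.34708 / 5 = 0.66942
SE* = √0.66942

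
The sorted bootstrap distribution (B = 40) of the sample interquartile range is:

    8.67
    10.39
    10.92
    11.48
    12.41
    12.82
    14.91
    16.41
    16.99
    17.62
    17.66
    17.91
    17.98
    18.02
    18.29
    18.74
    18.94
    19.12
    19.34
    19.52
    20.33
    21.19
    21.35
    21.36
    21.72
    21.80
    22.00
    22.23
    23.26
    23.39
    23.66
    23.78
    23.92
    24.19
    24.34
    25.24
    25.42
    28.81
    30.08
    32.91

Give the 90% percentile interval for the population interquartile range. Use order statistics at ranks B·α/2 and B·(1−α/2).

α = 0.10; lower rank = 40 × 0.050 = 2; upper rank = 40 × 0.950 = 38.
The 2nd smallest replicate is 10.39; the 38th is 28.81.

(10.39, 28.81)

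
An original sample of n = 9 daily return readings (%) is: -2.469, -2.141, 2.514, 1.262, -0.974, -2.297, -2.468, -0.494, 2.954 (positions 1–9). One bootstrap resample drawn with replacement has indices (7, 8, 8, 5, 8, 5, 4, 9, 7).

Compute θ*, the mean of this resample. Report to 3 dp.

Resample values: -2.468, -0.494, -0.494, -0.974, -0.494, -0.974, 1.262, 2.954, -2.468.
Mean = ((-2.468) + (-0.494) + (-0.494) + (-0.974) + (-0.494) + (-0.974) + 1.262 + 2.954 + (-2.468)) / 9 = -4.1500 / 9 = -0.461

θ* = -0.461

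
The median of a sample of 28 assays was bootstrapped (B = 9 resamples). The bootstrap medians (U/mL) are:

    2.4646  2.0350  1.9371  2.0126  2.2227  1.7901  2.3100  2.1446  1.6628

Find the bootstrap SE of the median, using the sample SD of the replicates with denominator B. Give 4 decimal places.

SE* = 0.2376

Bootstrap SE is the standard deviation of the 9 replicate medians.
Mean of replicates: (2.4646 + 2.0350 + 1.9371 + 2.0126 + 2.2227 + 1.7901 + 2.3100 + 2.1446 + 1.6628) / 9 = 18.57950 / 9 = 2.06439
Sum of squared deviations: (+0.40021)² + (−0.02939)² + (−0.12729)² + (−0.05179)² + (+0.15831)² + (−0.27429)² + (+0.24561)² + (+0.08021)² + (−0.40159)² = 0.50825
Variance = 0.50825 / 9 = 0.05647
SE* = √0.05647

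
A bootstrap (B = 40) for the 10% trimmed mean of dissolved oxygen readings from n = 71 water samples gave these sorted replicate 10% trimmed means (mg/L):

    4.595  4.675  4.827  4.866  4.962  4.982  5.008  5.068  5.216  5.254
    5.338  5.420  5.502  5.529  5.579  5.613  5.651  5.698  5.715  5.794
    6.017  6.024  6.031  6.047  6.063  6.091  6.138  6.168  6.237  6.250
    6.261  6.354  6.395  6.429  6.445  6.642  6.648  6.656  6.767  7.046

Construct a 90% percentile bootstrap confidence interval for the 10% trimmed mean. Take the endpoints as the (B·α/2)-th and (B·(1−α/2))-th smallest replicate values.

α = 0.10; lower rank = 40 × 0.050 = 2; upper rank = 40 × 0.950 = 38.
The 2nd smallest replicate is 4.675; the 38th is 6.656.

(4.675, 6.656)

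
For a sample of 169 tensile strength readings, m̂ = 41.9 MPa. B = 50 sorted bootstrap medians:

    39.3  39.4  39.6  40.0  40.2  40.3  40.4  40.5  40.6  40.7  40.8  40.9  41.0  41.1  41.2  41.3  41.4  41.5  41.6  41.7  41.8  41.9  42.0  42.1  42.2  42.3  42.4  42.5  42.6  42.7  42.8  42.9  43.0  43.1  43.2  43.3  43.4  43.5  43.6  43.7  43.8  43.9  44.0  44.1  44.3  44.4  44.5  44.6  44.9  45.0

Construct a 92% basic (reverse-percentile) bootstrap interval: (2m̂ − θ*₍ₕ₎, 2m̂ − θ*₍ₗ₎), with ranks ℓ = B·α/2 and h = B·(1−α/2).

(39.2, 44.4)

Percentile endpoints at ranks 2 and 48: θ*₍2₎ = 39.4, θ*₍48₎ = 44.6.
Basic interval reflects these around m̂:
  lower = 2 × 41.9 − 44.6 = 39.2
  upper = 2 × 41.9 − 39.4 = 44.4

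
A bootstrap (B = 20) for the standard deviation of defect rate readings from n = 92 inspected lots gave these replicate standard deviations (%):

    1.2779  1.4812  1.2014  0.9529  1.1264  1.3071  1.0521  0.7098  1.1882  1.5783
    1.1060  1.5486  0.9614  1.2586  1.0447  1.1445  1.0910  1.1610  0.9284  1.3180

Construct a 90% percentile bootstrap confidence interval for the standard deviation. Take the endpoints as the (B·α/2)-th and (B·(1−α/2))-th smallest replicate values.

Sorted replicates: 0.7098, 0.9284, 0.9529, 0.9614, 1.0447, 1.0521, 1.0910, 1.1060, 1.1264, 1.1445, 1.1610, 1.1882, 1.2014, 1.2586, 1.2779, 1.3071, 1.3180, 1.4812, 1.5486, 1.5783
α = 0.10; lower rank = 20 × 0.050 = 1; upper rank = 20 × 0.950 = 19.
The 1st smallest replicate is 0.7098; the 19th is 1.5486.

(0.7098, 1.5486)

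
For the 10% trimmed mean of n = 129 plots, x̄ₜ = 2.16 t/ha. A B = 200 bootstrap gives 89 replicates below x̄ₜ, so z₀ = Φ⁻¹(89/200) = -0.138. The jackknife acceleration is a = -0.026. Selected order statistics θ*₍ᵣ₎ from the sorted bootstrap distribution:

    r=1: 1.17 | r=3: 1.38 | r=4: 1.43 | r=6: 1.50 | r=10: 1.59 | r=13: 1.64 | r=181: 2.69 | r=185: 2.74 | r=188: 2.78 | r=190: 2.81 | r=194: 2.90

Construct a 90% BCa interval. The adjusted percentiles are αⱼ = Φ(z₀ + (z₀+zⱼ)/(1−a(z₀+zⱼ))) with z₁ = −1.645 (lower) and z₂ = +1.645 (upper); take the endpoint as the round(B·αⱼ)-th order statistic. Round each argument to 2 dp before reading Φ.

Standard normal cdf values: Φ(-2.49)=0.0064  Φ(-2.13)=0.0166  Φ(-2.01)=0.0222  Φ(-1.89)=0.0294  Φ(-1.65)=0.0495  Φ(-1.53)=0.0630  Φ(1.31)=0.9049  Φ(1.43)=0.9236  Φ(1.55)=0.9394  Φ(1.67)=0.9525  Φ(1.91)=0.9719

Lower: z₀ + z₁ = -0.138 + (-1.645) = -1.783; 1 − a(z₀+z₁) = 1 − (-0.026)(-1.783) = 0.9536; argument = -0.138 + (-1.783)/0.9536 = -2.0077 → -2.01.
α₁ = Φ(-2.01) = 0.0222; rank = round(200 × 0.0222) = 4; θ*₍4₎ = 1.43.
Upper: z₀ + z₂ = 1.507; 1 − a(z₀+z₂) = 1.0392; argument = 1.3122 → 1.31; α₂ = 0.9049; rank = 181; θ*₍181₎ = 2.69.

(1.43, 2.69)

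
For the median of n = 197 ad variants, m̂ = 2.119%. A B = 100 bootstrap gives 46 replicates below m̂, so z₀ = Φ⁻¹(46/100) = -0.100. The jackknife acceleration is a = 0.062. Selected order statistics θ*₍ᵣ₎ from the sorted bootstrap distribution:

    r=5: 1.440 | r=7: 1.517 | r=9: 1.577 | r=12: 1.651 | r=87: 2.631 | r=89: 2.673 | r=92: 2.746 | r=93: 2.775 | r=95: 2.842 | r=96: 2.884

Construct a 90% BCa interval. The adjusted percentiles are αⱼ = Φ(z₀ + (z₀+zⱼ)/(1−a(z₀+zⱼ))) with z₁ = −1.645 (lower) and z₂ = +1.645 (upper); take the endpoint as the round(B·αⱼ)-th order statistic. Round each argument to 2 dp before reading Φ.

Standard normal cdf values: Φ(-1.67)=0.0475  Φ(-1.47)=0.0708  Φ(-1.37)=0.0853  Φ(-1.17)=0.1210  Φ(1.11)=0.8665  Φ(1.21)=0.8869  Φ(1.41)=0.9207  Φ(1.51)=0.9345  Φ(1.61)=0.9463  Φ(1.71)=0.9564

Lower: z₀ + z₁ = -0.100 + (-1.645) = -1.745; 1 − a(z₀+z₁) = 1 − (0.062)(-1.745) = 1.1082; argument = -0.100 + (-1.745)/1.1082 = -1.6746 → -1.67.
α₁ = Φ(-1.67) = 0.0475; rank = round(100 × 0.0475) = 5; θ*₍5₎ = 1.440.
Upper: z₀ + z₂ = 1.545; 1 − a(z₀+z₂) = 0.9042; argument = 1.6087 → 1.61; α₂ = 0.9463; rank = 95; θ*₍95₎ = 2.842.

(1.440, 2.842)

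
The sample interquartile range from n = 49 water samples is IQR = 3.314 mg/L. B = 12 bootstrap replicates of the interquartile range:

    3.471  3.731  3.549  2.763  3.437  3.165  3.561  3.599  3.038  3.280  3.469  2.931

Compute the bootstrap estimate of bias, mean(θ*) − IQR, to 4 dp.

bias = +0.0188

mean(θ*) = (3.471 + 3.731 + 3.549 + 2.763 + 3.437 + 3.165 + 3.561 + 3.599 + 3.038 + 3.280 + 3.469 + 2.931) / 12 = 3.33283
bias = 3.33283 − 3.314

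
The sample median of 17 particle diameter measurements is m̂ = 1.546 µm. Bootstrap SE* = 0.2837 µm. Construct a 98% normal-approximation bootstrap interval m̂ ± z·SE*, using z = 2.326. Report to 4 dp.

(0.8861, 2.2059)

Margin = 2.326 × 0.2837 = 0.65989
Interval: 1.546 ± 0.65989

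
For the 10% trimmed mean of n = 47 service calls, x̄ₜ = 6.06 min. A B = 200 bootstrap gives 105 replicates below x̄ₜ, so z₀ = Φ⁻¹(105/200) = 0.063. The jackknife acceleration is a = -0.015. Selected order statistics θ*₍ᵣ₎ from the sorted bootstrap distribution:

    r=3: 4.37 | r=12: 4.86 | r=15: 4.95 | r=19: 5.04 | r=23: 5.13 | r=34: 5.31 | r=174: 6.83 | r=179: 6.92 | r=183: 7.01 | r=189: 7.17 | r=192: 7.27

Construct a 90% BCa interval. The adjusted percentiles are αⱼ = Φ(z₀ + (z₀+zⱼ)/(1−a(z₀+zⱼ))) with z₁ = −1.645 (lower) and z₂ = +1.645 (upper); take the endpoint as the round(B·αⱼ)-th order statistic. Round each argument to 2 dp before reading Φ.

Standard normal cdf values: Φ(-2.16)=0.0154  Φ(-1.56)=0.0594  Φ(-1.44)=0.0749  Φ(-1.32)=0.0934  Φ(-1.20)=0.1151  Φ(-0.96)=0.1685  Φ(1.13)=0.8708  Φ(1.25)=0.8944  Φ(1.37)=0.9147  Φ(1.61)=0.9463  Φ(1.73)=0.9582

Lower: z₀ + z₁ = 0.063 + (-1.645) = -1.582; 1 − a(z₀+z₁) = 1 − (-0.015)(-1.582) = 0.9763; argument = 0.063 + (-1.582)/0.9763 = -1.5575 → -1.56.
α₁ = Φ(-1.56) = 0.0594; rank = round(200 × 0.0594) = 12; θ*₍12₎ = 4.86.
Upper: z₀ + z₂ = 1.708; 1 − a(z₀+z₂) = 1.0256; argument = 1.7283 → 1.73; α₂ = 0.9582; rank = 192; θ*₍192₎ = 7.27.

(4.86, 7.27)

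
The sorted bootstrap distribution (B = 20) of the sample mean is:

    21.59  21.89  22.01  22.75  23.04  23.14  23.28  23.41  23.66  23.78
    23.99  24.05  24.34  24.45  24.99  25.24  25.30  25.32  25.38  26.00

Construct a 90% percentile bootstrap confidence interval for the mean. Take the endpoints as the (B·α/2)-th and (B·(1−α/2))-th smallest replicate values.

(21.59, 25.38)

α = 0.10; lower rank = 20 × 0.050 = 1; upper rank = 20 × 0.950 = 19.
The 1st smallest replicate is 21.59; the 19th is 25.38.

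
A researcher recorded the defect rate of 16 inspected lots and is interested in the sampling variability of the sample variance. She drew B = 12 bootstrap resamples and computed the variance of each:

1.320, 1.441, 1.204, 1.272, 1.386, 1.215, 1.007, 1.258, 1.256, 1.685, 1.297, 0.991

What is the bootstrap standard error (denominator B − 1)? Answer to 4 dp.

SE* = 0.1839

Bootstrap SE is the standard deviation of the 12 replicate variances.
Mean of replicates: (1.320 + 1.441 + 1.204 + 1.272 + 1.386 + 1.215 + 1.007 + 1.258 + 1.256 + 1.685 + 1.297 + 0.991) / 12 = 15.33200 / 12 = 1.27767
Sum of squared deviations: (+0.04233)² + (+0.16333)² + (−0.07367)² + (−0.00567)² + (+0.10833)² + (−0.06267)² + (−0.27067)² + (−0.01967)² + (−0.02167)² + (+0.40733)² + (+0.01933)² + (−0.28667)² = 0.37218
Variance = 0.37218 / 11 = 0.03383
SE* = √0.03383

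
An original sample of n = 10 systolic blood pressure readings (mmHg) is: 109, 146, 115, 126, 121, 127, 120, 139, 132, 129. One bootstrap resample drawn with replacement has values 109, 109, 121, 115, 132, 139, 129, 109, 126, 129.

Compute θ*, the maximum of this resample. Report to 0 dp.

Maximum = 139

θ* = 139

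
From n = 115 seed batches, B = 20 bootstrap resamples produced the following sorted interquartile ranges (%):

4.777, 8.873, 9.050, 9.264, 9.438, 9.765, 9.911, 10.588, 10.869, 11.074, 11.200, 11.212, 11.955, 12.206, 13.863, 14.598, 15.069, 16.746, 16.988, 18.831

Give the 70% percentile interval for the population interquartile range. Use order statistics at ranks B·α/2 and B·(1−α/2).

α = 0.30; lower rank = 20 × 0.150 = 3; upper rank = 20 × 0.850 = 17.
The 3rd smallest replicate is 9.050; the 17th is 15.069.

(9.050, 15.069)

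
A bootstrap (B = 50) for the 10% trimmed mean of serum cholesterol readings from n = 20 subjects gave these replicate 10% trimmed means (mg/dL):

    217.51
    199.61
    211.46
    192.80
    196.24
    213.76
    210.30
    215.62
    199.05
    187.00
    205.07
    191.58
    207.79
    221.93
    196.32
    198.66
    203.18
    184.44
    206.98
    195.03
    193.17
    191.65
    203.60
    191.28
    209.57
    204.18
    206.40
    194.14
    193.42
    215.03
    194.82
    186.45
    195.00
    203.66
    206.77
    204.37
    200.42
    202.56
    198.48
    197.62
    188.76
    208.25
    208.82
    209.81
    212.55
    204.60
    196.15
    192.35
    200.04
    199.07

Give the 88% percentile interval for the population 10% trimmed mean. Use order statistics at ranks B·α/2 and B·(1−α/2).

(187.00, 215.03)

Sorted replicates: 184.44, 186.45, 187.00, 188.76, 191.28, 191.58, 191.65, 192.35, 192.80, 193.17, 193.42, 194.14, 194.82, 195.00, 195.03, 196.15, 196.24, 196.32, 197.62, 198.48, 198.66, 199.05, 199.07, 199.61, 200.04, 200.42, 202.56, 203.18, 203.60, 203.66, 204.18, 204.37, 204.60, 205.07, 206.40, 206.77, 206.98, 207.79, 208.25, 208.82, 209.57, 209.81, 210.30, 211.46, 212.55, 213.76, 215.03, 215.62, 217.51, 221.93
α = 0.12; lower rank = 50 × 0.060 = 3; upper rank = 50 × 0.940 = 47.
The 3rd smallest replicate is 187.00; the 47th is 215.03.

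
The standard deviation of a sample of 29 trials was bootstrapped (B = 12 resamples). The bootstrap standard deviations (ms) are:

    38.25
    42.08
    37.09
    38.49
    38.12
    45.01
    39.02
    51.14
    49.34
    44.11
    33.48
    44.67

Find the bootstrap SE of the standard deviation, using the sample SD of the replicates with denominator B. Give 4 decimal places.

SE* = 5.0351

Bootstrap SE is the standard deviation of the 12 replicate standard deviations.
Mean of replicates: (38.25 + 42.08 + 37.09 + 38.49 + 38.12 + 45.01 + 39.02 + 51.14 + 49.34 + 44.11 + 33.48 + 44.67) / 12 = 500.80000 / 12 = 41.73333
Sum of squared deviations: (−3.48333)² + (+0.34667)² + (−4.64333)² + (−3.24333)² + (−3.61333)² + (+3.27667)² + (−2.71333)² + (+9.40667)² + (+7.60667)² + (+2.37667)² + (−8.25333)² + (+2.93667)² = 304.22527
Variance = 304.22527 / 12 = 25.35211
SE* = √25.35211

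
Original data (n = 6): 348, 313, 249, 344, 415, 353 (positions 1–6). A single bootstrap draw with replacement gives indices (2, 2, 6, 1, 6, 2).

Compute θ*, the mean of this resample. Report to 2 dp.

Resample values: 313, 313, 353, 348, 353, 313.
Mean = (313 + 313 + 353 + 348 + 353 + 313) / 6 = 1993.0 / 6 = 332.17

θ* = 332.17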